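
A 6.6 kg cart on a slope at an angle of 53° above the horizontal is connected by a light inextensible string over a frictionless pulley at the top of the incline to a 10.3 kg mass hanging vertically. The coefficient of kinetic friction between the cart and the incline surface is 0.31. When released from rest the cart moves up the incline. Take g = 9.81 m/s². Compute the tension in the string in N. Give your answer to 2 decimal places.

78.34 N

For the cart on the incline: the weight component along the slope is m₁g sin 53° = 6.6 × 9.81 × 0.7986 = 51.706 N and the normal force is N = m₁g cos 53° = 38.965 N.
Kinetic friction opposes the cart's motion up the incline: f = μN = 0.31 × 38.965 = 12.079 N acting down the slope.
Newton's second law for the cart (up-slope positive): T − 51.706 − 12.079 = 6.6 a. For the hanging mass (downward positive): 10.3 × 9.81 − T = 10.3 a.
Adding the two equations eliminates T: 37.258 = 16.9 a, so a = 2.2046 m/s².
Then from the hanging mass's equation, T = 10.3 × (9.81 − 2.2046) = 78.336 N.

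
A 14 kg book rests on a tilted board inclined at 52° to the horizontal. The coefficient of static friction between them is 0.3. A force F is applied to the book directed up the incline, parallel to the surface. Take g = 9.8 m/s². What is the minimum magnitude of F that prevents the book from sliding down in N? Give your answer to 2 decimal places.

The normal force is N = mg cos 52° = 84.469 N. With F at its minimum the book is on the verge of sliding down, so static friction is at its maximum μ_s N = 0.3 × 84.469 = 25.341 N and acts up the slope.
Equilibrium along the incline: F + μ_s N = mg sin 52°, so F = 108.115 − 25.341 = 82.774 N.

82.77 N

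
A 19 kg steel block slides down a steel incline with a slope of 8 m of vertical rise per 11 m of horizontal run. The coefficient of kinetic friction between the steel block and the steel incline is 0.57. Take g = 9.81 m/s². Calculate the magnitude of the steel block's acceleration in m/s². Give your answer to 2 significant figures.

Resolving the weight along the incline: the component pulling the steel block down the slope is mg sin 36.03° = 19 × 9.81 × 0.5882 = 109.635 N, and the normal force is N = mg cos 36.03° = 19 × 9.81 × 0.8087 = 150.734 N.
Kinetic friction acts up the slope with magnitude f = μN = 0.57 × 150.734 = 85.918 N.
Net force along the incline is 109.635 − 85.918 = 23.717 N, so a = 23.717 / 19 = 1.2483 m/s².

1.2 m/s²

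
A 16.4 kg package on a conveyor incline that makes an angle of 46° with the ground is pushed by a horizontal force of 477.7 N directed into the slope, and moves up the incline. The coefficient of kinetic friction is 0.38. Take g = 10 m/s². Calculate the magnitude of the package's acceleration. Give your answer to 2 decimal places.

The horizontal push has components F cos 46° = 477.7 × 0.6947 = 331.858 N up the incline and F sin 46° = 477.7 × 0.7193 = 343.610 N pressing into the surface.
The normal force is therefore N = mg cos 46° + F sin 46° = 113.931 + 343.610 = 457.541 N, and kinetic friction down the slope is μN = 0.38 × 457.541 = 173.866 N.
Along the incline: F cos 46° − mg sin 46° − μN = ma, so 331.858 − 117.965 − 173.866 = 16.4 a, giving a = 2.4407 m/s².

2.44 m/s²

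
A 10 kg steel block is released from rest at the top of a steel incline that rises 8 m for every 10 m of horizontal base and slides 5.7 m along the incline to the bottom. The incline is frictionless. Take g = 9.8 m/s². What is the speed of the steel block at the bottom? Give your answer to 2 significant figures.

The weight component along the incline is mg sin 38.66° = 61.220 N and the normal force is N = mg cos 38.66° = 76.525 N.
With no friction, a = g sin 38.66° = 6.1220 m/s².
Starting from rest over a distance of 5.7 m, v² = 2aL = 2 × 6.1220 × 5.7 = 69.7908, so v = 8.3541 m/s.

8.4 m/s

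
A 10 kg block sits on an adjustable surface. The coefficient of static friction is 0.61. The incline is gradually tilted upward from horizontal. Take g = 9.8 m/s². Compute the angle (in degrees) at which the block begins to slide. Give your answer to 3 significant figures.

At the threshold of sliding, static friction is at its maximum μ_s N and exactly balances the weight component along the incline: mg sin θ = μ_s mg cos θ.
Hence tan θ = μ_s = 0.61, so θ = arctan(0.61) = 31.3832°.

31.4°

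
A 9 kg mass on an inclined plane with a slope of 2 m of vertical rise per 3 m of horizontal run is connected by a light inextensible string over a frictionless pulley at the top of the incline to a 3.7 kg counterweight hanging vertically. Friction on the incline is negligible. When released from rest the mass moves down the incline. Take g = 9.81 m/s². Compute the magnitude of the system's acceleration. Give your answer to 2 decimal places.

For the mass on the incline: the weight component along the slope is m₁g sin 33.69° = 9 × 9.81 × 0.5547 = 48.974 N and the normal force is N = m₁g cos 33.69° = 73.462 N.
Newton's second law for the mass (down-slope positive): 48.974 − T = 9 a. For the hanging counterweight (upward positive): T − 3.7 × 9.81 = 3.7 a.
Adding the two equations eliminates T: 12.677 = 12.7 a, so a = 0.9982 m/s².

1.00 m/s²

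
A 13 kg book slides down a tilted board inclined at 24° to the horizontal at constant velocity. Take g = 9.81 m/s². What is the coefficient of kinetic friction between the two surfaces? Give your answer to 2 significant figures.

At constant velocity the net force along the incline is zero: mg sin 24° = μ mg cos 24°.
So μ = tan 24° = 0.4067 / 0.9135 = 0.4452.

0.45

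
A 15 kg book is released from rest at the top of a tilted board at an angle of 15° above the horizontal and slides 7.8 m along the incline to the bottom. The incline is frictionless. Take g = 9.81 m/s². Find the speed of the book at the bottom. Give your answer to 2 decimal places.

6.29 m/s

The weight component along the incline is mg sin 15° = 38.085 N and the normal force is N = mg cos 15° = 142.136 N.
With no friction, a = g sin 15° = 2.5390 m/s².
Starting from rest over a distance of 7.8 m, v² = 2aL = 2 × 2.5390 × 7.8 = 39.6084, so v = 6.2935 m/s.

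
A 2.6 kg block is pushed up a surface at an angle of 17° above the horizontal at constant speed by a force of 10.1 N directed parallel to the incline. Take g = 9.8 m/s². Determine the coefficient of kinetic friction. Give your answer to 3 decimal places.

At constant speed ΣF = 0 along the incline. The applied 10.1 N acts up the slope; the weight component mg sin 17° = 7.450 N and kinetic friction μN both act down the slope.
So 10.1 = 7.450 + μ × 24.367, giving μ = (10.1 − 7.450) / 24.367 = 0.1088.

0.109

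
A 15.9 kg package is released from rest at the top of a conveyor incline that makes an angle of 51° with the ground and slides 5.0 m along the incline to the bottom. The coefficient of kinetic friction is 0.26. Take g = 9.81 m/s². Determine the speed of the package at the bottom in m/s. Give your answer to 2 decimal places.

7.76 m/s

The weight component along the incline is mg sin 51° = 121.218 N and the normal force is N = mg cos 51° = 98.161 N.
Friction up the slope is f = μN = 0.26 × 98.161 = 25.522 N, so the net downslope force is 121.218 − 25.522 = 95.696 N and a = 95.696 / 15.9 = 6.0186 m/s².
Starting from rest over a distance of 5.0 m, v² = 2aL = 2 × 6.0186 × 5.0 = 60.1860, so v = 7.7580 m/s.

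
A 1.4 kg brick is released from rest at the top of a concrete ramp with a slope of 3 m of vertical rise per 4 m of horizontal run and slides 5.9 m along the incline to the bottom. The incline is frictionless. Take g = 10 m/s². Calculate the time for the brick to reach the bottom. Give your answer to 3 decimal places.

The weight component along the incline is mg sin 36.87° = 8.400 N and the normal force is N = mg cos 36.87° = 11.200 N.
With no friction, a = g sin 36.87° = 6.0000 m/s².
Starting from rest, L = ½at², so t = √(2L/a) = √(2 × 5.9 / 6.0000) = 1.4024 s.

1.402 s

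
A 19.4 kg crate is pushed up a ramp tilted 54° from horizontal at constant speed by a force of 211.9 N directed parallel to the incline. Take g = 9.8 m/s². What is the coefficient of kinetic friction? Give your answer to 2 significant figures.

0.52

At constant speed ΣF = 0 along the incline. The applied 211.9 N acts up the slope; the weight component mg sin 54° = 153.810 N and kinetic friction μN both act down the slope.
So 211.9 = 153.810 + μ × 111.750, giving μ = (211.9 − 153.810) / 111.750 = 0.5198.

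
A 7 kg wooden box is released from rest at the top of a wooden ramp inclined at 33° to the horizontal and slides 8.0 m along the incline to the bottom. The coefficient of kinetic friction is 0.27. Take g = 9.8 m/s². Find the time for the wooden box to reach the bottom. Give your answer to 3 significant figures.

The weight component along the incline is mg sin 33° = 37.362 N and the normal force is N = mg cos 33° = 57.533 N.
Friction up the slope is f = μN = 0.27 × 57.533 = 15.534 N, so the net downslope force is 37.362 − 15.534 = 21.828 N and a = 21.828 / 7 = 3.1183 m/s².
Starting from rest, L = ½at², so t = √(2L/a) = √(2 × 8.0 / 3.1183) = 2.2652 s.

2.27 s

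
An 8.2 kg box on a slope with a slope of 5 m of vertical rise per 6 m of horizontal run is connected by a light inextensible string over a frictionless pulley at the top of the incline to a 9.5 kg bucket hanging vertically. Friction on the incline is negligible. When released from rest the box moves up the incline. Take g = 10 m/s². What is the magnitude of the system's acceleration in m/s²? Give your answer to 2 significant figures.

For the box on the incline: the weight component along the slope is m₁g sin 39.81° = 8.2 × 10 × 0.6402 = 52.496 N and the normal force is N = m₁g cos 39.81° = 62.994 N.
Newton's second law for the box (up-slope positive): T − 52.496 = 8.2 a. For the hanging bucket (downward positive): 9.5 × 10 − T = 9.5 a.
Adding the two equations eliminates T: 42.504 = 17.7 a, so a = 2.4014 m/s².

2.4 m/s²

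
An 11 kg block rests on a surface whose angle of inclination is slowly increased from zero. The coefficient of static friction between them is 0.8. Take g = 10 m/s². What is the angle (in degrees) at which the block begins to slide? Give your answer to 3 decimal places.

38.660°

At the threshold of sliding, static friction is at its maximum μ_s N and exactly balances the weight component along the incline: mg sin θ = μ_s mg cos θ.
Hence tan θ = μ_s = 0.8, so θ = arctan(0.8) = 38.6598°.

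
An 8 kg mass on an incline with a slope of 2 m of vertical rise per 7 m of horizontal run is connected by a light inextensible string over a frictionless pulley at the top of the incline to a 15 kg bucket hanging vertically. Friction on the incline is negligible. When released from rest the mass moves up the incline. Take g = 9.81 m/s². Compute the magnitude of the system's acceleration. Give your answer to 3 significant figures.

5.46 m/s²

For the mass on the incline: the weight component along the slope is m₁g sin 15.95° = 8 × 9.81 × 0.2747 = 21.558 N and the normal force is N = m₁g cos 15.95° = 75.460 N.
Newton's second law for the mass (up-slope positive): T − 21.558 = 8 a. For the hanging bucket (downward positive): 15 × 9.81 − T = 15 a.
Adding the two equations eliminates T: 125.592 = 23 a, so a = 5.4605 m/s².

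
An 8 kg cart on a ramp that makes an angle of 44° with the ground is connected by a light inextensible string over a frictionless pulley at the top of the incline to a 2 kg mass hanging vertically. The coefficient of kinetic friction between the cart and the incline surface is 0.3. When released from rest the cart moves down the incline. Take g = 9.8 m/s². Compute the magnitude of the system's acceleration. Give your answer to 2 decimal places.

1.79 m/s²

For the cart on the incline: the weight component along the slope is m₁g sin 44° = 8 × 9.8 × 0.6947 = 54.464 N and the normal force is N = m₁g cos 44° = 56.396 N.
Kinetic friction opposes the cart's motion down the incline: f = μN = 0.3 × 56.396 = 16.919 N acting up the slope.
Newton's second law for the cart (down-slope positive): 54.464 − 16.919 − T = 8 a. For the hanging mass (upward positive): T − 2 × 9.8 = 2 a.
Adding the two equations eliminates T: 17.945 = 10 a, so a = 1.7945 m/s².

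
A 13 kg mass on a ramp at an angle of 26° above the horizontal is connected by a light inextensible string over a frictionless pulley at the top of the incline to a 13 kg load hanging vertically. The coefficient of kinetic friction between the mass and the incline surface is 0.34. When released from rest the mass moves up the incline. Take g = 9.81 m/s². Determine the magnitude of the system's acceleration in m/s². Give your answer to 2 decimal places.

For the mass on the incline: the weight component along the slope is m₁g sin 26° = 13 × 9.81 × 0.4384 = 55.909 N and the normal force is N = m₁g cos 26° = 114.623 N.
Kinetic friction opposes the mass's motion up the incline: f = μN = 0.34 × 114.623 = 38.972 N acting down the slope.
Newton's second law for the mass (up-slope positive): T − 55.909 − 38.972 = 13 a. For the hanging load (downward positive): 13 × 9.81 − T = 13 a.
Adding the two equations eliminates T: 32.649 = 26 a, so a = 1.2557 m/s².

1.26 m/s²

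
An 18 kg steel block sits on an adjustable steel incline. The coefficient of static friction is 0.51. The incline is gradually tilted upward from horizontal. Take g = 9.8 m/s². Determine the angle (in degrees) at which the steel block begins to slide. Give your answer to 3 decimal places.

At the threshold of sliding, static friction is at its maximum μ_s N and exactly balances the weight component along the incline: mg sin θ = μ_s mg cos θ.
Hence tan θ = μ_s = 0.51, so θ = arctan(0.51) = 27.0216°.

27.022°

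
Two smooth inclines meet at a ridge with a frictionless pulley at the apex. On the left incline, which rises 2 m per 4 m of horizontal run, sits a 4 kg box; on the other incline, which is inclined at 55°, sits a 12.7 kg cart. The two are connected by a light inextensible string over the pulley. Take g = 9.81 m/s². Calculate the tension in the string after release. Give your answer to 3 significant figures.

Resolve each weight along its own incline: the 4 kg mass has component 4 × 9.81 × sin 26.57° = 17.549 N down its slope, and the 12.7 kg mass has 12.7 × 9.81 × sin 55° = 102.056 N down its slope.
The 12.7 kg side's 102.056 N exceeds the other side's 17.549 N, so that mass slides down and the 4 kg mass slides up. Taking that direction as positive, Newton's second law for the whole system gives 102.056 − 17.549 = (4 + 12.7) a, so a = 84.507 / 16.7 = 5.0603 m/s².
For the 4 kg mass (up-slope positive): T − 17.549 = 4 × 5.0603, so T = 37.790 N.

37.8 N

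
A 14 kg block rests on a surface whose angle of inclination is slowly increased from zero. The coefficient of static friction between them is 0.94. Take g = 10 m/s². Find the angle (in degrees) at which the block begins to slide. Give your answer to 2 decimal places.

43.23°

At the threshold of sliding, static friction is at its maximum μ_s N and exactly balances the weight component along the incline: mg sin θ = μ_s mg cos θ.
Hence tan θ = μ_s = 0.94, so θ = arctan(0.94) = 43.2285°.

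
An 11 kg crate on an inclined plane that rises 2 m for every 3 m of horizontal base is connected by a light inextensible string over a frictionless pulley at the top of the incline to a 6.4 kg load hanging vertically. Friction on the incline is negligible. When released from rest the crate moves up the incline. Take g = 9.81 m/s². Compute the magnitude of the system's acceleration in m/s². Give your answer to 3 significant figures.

0.168 m/s²

For the crate on the incline: the weight component along the slope is m₁g sin 33.69° = 11 × 9.81 × 0.5547 = 59.858 N and the normal force is N = m₁g cos 33.69° = 89.787 N.
Newton's second law for the crate (up-slope positive): T − 59.858 = 11 a. For the hanging load (downward positive): 6.4 × 9.81 − T = 6.4 a.
Adding the two equations eliminates T: 2.926 = 17.4 a, so a = 0.1682 m/s².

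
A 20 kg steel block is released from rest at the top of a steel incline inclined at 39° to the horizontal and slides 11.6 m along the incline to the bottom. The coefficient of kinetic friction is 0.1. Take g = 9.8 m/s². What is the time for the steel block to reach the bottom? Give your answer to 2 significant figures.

2.1 s

The weight component along the incline is mg sin 39° = 123.347 N and the normal force is N = mg cos 39° = 152.321 N.
Friction up the slope is f = μN = 0.1 × 152.321 = 15.232 N, so the net downslope force is 123.347 − 15.232 = 108.115 N and a = 108.115 / 20 = 5.4057 m/s².
Starting from rest, L = ½at², so t = √(2L/a) = √(2 × 11.6 / 5.4057) = 2.0717 s.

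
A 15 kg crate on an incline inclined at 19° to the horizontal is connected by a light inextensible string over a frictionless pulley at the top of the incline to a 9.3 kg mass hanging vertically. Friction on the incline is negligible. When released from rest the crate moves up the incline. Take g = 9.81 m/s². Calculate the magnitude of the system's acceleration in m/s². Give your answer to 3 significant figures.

For the crate on the incline: the weight component along the slope is m₁g sin 19° = 15 × 9.81 × 0.3256 = 47.912 N and the normal force is N = m₁g cos 19° = 139.133 N.
Newton's second law for the crate (up-slope positive): T − 47.912 = 15 a. For the hanging mass (downward positive): 9.3 × 9.81 − T = 9.3 a.
Adding the two equations eliminates T: 43.321 = 24.3 a, so a = 1.7828 m/s².

1.78 m/s²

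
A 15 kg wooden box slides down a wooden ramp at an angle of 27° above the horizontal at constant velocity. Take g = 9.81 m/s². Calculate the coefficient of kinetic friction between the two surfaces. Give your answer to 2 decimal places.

0.51

At constant velocity the net force along the incline is zero: mg sin 27° = μ mg cos 27°.
So μ = tan 27° = 0.4540 / 0.8910 = 0.5095.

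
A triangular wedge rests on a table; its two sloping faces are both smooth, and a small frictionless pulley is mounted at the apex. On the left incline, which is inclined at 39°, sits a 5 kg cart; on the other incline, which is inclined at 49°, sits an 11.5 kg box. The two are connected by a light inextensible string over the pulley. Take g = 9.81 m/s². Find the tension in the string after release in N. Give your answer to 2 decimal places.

47.31 N

Resolve each weight along its own incline: the 5 kg mass has component 5 × 9.81 × sin 39° = 30.868 N down its slope, and the 11.5 kg mass has 11.5 × 9.81 × sin 49° = 85.143 N down its slope.
The 11.5 kg side's 85.143 N exceeds the other side's 30.868 N, so that mass slides down and the 5 kg mass slides up. Taking that direction as positive, Newton's second law for the whole system gives 85.143 − 30.868 = (5 + 11.5) a, so a = 54.275 / 16.5 = 3.2894 m/s².
For the 5 kg mass (up-slope positive): T − 30.868 = 5 × 3.2894, so T = 47.315 N.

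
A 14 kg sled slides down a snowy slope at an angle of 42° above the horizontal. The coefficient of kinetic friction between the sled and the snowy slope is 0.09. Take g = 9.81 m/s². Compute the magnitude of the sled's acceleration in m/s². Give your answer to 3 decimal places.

Resolving the weight along the incline: the component pulling the sled down the slope is mg sin 42° = 14 × 9.81 × 0.6691 = 91.894 N, and the normal force is N = mg cos 42° = 14 × 9.81 × 0.7431 = 102.057 N.
Kinetic friction acts up the slope with magnitude f = μN = 0.09 × 102.057 = 9.185 N.
Net force along the incline is 91.894 − 9.185 = 82.709 N, so a = 82.709 / 14 = 5.9078 m/s².

5.908 m/s²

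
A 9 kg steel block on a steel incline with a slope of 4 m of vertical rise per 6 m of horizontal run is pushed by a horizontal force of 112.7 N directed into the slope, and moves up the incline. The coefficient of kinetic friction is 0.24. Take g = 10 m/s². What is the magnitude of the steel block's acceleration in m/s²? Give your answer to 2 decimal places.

The horizontal push has components F cos 33.69° = 112.7 × 0.8321 = 93.778 N up the incline and F sin 33.69° = 112.7 × 0.5547 = 62.515 N pressing into the surface.
The normal force is therefore N = mg cos 33.69° + F sin 33.69° = 74.889 + 62.515 = 137.404 N, and kinetic friction down the slope is μN = 0.24 × 137.404 = 32.977 N.
Along the incline: F cos 33.69° − mg sin 33.69° − μN = ma, so 93.778 − 49.923 − 32.977 = 9 a, giving a = 1.2087 m/s².

1.21 m/s²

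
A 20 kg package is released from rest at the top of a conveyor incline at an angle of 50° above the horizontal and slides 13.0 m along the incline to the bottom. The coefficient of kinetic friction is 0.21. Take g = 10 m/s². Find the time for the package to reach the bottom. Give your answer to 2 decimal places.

2.03 s

The weight component along the incline is mg sin 50° = 153.209 N and the normal force is N = mg cos 50° = 128.558 N.
Friction up the slope is f = μN = 0.21 × 128.558 = 26.997 N, so the net downslope force is 153.209 − 26.997 = 126.212 N and a = 126.212 / 20 = 6.3106 m/s².
Starting from rest, L = ½at², so t = √(2L/a) = √(2 × 13.0 / 6.3106) = 2.0298 s.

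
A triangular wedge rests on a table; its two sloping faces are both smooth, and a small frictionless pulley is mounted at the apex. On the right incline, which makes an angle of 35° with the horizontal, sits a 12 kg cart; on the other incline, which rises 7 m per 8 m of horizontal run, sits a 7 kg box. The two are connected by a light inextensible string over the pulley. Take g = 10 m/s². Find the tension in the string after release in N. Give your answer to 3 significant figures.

54.5 N

Resolve each weight along its own incline: the 12 kg mass has component 12 × 10 × sin 35° = 68.829 N down its slope, and the 7 kg mass has 7 × 10 × sin 41.19° = 46.095 N down its slope.
The 12 kg side's 68.829 N exceeds the other side's 46.095 N, so that mass slides down and the 7 kg mass slides up. Taking that direction as positive, Newton's second law for the whole system gives 68.829 − 46.095 = (12 + 7) a, so a = 22.734 / 19 = 1.1965 m/s².
For the 7 kg mass (up-slope positive): T − 46.095 = 7 × 1.1965, so T = 54.471 N.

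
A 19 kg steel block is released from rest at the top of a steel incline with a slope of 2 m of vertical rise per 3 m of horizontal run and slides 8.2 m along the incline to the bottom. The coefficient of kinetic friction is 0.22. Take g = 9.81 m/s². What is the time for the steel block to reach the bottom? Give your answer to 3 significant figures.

2.12 s

The weight component along the incline is mg sin 33.69° = 103.391 N and the normal force is N = mg cos 33.69° = 155.086 N.
Friction up the slope is f = μN = 0.22 × 155.086 = 34.119 N, so the net downslope force is 103.391 − 34.119 = 69.272 N and a = 69.272 / 19 = 3.6459 m/s².
Starting from rest, L = ½at², so t = √(2L/a) = √(2 × 8.2 / 3.6459) = 2.1209 s.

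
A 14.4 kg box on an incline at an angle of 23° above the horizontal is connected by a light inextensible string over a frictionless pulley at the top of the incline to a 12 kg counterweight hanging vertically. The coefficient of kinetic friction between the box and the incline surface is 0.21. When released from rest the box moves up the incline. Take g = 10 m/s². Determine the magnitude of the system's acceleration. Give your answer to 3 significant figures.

1.36 m/s²

For the box on the incline: the weight component along the slope is m₁g sin 23° = 14.4 × 10 × 0.3907 = 56.261 N and the normal force is N = m₁g cos 23° = 132.553 N.
Kinetic friction opposes the box's motion up the incline: f = μN = 0.21 × 132.553 = 27.836 N acting down the slope.
Newton's second law for the box (up-slope positive): T − 56.261 − 27.836 = 14.4 a. For the hanging counterweight (downward positive): 12 × 10 − T = 12 a.
Adding the two equations eliminates T: 35.903 = 26.4 a, so a = 1.3600 m/s².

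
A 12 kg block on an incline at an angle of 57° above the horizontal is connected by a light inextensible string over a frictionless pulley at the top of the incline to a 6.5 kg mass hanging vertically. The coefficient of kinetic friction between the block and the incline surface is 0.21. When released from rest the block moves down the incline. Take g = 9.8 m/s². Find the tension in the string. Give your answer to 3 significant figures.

71.2 N

For the block on the incline: the weight component along the slope is m₁g sin 57° = 12 × 9.8 × 0.8387 = 98.631 N and the normal force is N = m₁g cos 57° = 64.050 N.
Kinetic friction opposes the block's motion down the incline: f = μN = 0.21 × 64.050 = 13.450 N acting up the slope.
Newton's second law for the block (down-slope positive): 98.631 − 13.450 − T = 12 a. For the hanging mass (upward positive): T − 6.5 × 9.8 = 6.5 a.
Adding the two equations eliminates T: 21.481 = 18.5 a, so a = 1.1611 m/s².
Then from the hanging mass's equation, T = 6.5 × (9.8 + 1.1611) = 71.247 N.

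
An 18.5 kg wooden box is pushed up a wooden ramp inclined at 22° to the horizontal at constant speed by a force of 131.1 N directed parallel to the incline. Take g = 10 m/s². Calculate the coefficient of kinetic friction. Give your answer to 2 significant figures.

0.36

At constant speed ΣF = 0 along the incline. The applied 131.1 N acts up the slope; the weight component mg sin 22° = 69.302 N and kinetic friction μN both act down the slope.
So 131.1 = 69.302 + μ × 171.529, giving μ = (131.1 − 69.302) / 171.529 = 0.3603.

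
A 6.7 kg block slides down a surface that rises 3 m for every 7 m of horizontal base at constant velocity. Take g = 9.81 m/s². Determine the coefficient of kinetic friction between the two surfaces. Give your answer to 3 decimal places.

At constant velocity the net force along the incline is zero: mg sin 23.20° = μ mg cos 23.20°.
So μ = tan 23.20° = 0.3939 / 0.9191 = 0.4286.

0.429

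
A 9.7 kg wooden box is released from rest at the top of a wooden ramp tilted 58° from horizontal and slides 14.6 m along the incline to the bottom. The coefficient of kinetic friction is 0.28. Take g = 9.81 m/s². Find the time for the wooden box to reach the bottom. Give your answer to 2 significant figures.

2.1 s

The weight component along the incline is mg sin 58° = 80.698 N and the normal force is N = mg cos 58° = 50.426 N.
Friction up the slope is f = μN = 0.28 × 50.426 = 14.119 N, so the net downslope force is 80.698 − 14.119 = 66.579 N and a = 66.579 / 9.7 = 6.8638 m/s².
Starting from rest, L = ½at², so t = √(2L/a) = √(2 × 14.6 / 6.8638) = 2.0626 s.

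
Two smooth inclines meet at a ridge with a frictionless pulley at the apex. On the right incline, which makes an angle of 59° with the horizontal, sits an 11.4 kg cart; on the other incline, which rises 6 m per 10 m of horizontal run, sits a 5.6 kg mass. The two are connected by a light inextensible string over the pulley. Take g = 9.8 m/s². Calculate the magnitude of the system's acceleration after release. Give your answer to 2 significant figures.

4.0 m/s²

Resolve each weight along its own incline: the 11.4 kg mass has component 11.4 × 9.8 × sin 59° = 95.763 N down its slope, and the 5.6 kg mass has 5.6 × 9.8 × sin 30.96° = 28.236 N down its slope.
The 11.4 kg side's 95.763 N exceeds the other side's 28.236 N, so that mass slides down and the 5.6 kg mass slides up. Taking that direction as positive, Newton's second law for the whole system gives 95.763 − 28.236 = (11.4 + 5.6) a, so a = 67.527 / 17 = 3.9722 m/s².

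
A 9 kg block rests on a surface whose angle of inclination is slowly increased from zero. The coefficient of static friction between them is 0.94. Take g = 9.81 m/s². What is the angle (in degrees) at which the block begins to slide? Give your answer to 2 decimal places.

At the threshold of sliding, static friction is at its maximum μ_s N and exactly balances the weight component along the incline: mg sin θ = μ_s mg cos θ.
Hence tan θ = μ_s = 0.94, so θ = arctan(0.94) = 43.2285°.

43.23°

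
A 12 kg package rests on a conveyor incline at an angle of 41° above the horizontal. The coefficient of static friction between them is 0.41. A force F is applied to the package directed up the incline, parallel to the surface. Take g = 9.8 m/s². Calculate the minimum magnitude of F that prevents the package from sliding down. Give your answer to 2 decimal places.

The normal force is N = mg cos 41° = 88.754 N. With F at its minimum the package is on the verge of sliding down, so static friction is at its maximum μ_s N = 0.41 × 88.754 = 36.389 N and acts up the slope.
Equilibrium along the incline: F + μ_s N = mg sin 41°, so F = 77.153 − 36.389 = 40.764 N.

40.76 N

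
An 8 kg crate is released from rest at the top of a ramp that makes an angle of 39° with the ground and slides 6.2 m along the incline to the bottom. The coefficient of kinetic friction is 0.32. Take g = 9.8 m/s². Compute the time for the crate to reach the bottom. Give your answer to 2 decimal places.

The weight component along the incline is mg sin 39° = 49.339 N and the normal force is N = mg cos 39° = 60.928 N.
Friction up the slope is f = μN = 0.32 × 60.928 = 19.497 N, so the net downslope force is 49.339 − 19.497 = 29.842 N and a = 29.842 / 8 = 3.7302 m/s².
Starting from rest, L = ½at², so t = √(2L/a) = √(2 × 6.2 / 3.7302) = 1.8232 s.

1.82 s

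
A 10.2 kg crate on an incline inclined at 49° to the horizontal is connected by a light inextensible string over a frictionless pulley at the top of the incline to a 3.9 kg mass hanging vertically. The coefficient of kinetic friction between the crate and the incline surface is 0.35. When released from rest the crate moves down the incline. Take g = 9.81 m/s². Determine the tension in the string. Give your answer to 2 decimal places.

42.21 N

For the crate on the incline: the weight component along the slope is m₁g sin 49° = 10.2 × 9.81 × 0.7547 = 75.517 N and the normal force is N = m₁g cos 49° = 65.647 N.
Kinetic friction opposes the crate's motion down the incline: f = μN = 0.35 × 65.647 = 22.976 N acting up the slope.
Newton's second law for the crate (down-slope positive): 75.517 − 22.976 − T = 10.2 a. For the hanging mass (upward positive): T − 3.9 × 9.81 = 3.9 a.
Adding the two equations eliminates T: 14.282 = 14.1 a, so a = 1.0129 m/s².
Then from the hanging mass's equation, T = 3.9 × (9.81 + 1.0129) = 42.209 N.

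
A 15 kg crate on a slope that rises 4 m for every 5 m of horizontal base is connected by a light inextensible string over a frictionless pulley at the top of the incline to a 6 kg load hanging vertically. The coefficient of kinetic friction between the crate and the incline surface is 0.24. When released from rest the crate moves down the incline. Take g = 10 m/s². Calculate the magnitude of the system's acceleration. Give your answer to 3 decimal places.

For the crate on the incline: the weight component along the slope is m₁g sin 38.66° = 15 × 10 × 0.6247 = 93.705 N and the normal force is N = m₁g cos 38.66° = 117.130 N.
Kinetic friction opposes the crate's motion down the incline: f = μN = 0.24 × 117.130 = 28.111 N acting up the slope.
Newton's second law for the crate (down-slope positive): 93.705 − 28.111 − T = 15 a. For the hanging load (upward positive): T − 6 × 10 = 6 a.
Adding the two equations eliminates T: 5.594 = 21 a, so a = 0.2664 m/s².

0.266 m/s²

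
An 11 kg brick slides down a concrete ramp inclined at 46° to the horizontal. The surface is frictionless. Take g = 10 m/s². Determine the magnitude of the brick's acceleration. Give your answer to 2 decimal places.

Resolving the weight along the incline: the component pulling the brick down the slope is mg sin 46° = 11 × 10 × 0.7193 = 79.123 N, and the normal force is N = mg cos 46° = 11 × 10 × 0.6947 = 76.417 N.
With no friction the net force along the incline is 79.123 N, so a = g sin 46° = 79.123 / 11 = 7.1930 m/s².

7.19 m/s²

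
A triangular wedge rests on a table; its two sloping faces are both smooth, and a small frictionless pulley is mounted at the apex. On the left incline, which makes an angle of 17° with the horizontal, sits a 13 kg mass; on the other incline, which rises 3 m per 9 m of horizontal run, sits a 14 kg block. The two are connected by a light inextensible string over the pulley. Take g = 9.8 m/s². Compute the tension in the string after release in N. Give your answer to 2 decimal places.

40.20 N

Resolve each weight along its own incline: the 13 kg mass has component 13 × 9.8 × sin 17° = 37.248 N down its slope, and the 14 kg mass has 14 × 9.8 × sin 18.43° = 43.386 N down its slope.
The 14 kg side's 43.386 N exceeds the other side's 37.248 N, so that mass slides down and the 13 kg mass slides up. Taking that direction as positive, Newton's second law for the whole system gives 43.386 − 37.248 = (13 + 14) a, so a = 6.138 / 27 = 0.2273 m/s².
For the 13 kg mass (up-slope positive): T − 37.248 = 13 × 0.2273, so T = 40.203 N.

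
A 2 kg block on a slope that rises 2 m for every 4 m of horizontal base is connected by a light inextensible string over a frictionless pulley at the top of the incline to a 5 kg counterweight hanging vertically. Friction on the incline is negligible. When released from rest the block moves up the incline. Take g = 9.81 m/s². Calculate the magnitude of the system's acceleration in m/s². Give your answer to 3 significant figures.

For the block on the incline: the weight component along the slope is m₁g sin 26.57° = 2 × 9.81 × 0.4472 = 8.774 N and the normal force is N = m₁g cos 26.57° = 17.549 N.
Newton's second law for the block (up-slope positive): T − 8.774 = 2 a. For the hanging counterweight (downward positive): 5 × 9.81 − T = 5 a.
Adding the two equations eliminates T: 40.276 = 7 a, so a = 5.7537 m/s².

5.75 m/s²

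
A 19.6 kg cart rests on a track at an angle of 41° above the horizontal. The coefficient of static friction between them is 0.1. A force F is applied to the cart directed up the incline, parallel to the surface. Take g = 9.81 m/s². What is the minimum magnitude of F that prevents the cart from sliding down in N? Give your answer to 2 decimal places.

111.63 N

The normal force is N = mg cos 41° = 145.113 N. With F at its minimum the cart is on the verge of sliding down, so static friction is at its maximum μ_s N = 0.1 × 145.113 = 14.511 N and acts up the slope.
Equilibrium along the incline: F + μ_s N = mg sin 41°, so F = 126.144 − 14.511 = 111.633 N.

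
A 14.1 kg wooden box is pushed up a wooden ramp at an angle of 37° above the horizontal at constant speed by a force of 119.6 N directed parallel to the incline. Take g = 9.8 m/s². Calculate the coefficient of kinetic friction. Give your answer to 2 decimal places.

0.33

At constant speed ΣF = 0 along the incline. The applied 119.6 N acts up the slope; the weight component mg sin 37° = 83.159 N and kinetic friction μN both act down the slope.
So 119.6 = 83.159 + μ × 110.355, giving μ = (119.6 − 83.159) / 110.355 = 0.3302.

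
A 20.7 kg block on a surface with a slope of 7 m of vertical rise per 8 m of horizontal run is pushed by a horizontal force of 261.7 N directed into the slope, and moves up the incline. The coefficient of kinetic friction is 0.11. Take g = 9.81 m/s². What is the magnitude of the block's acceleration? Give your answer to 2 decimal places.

1.33 m/s²

The horizontal push has components F cos 41.19° = 261.7 × 0.7526 = 196.955 N up the incline and F sin 41.19° = 261.7 × 0.6585 = 172.329 N pressing into the surface.
The normal force is therefore N = mg cos 41.19° + F sin 41.19° = 152.828 + 172.329 = 325.157 N, and kinetic friction down the slope is μN = 0.11 × 325.157 = 35.767 N.
Along the incline: F cos 41.19° − mg sin 41.19° − μN = ma, so 196.955 − 133.720 − 35.767 = 20.7 a, giving a = 1.3270 m/s².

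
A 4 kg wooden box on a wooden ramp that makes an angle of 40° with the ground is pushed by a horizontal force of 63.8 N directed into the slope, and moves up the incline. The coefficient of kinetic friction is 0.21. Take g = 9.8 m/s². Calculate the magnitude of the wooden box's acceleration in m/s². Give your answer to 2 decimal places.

2.19 m/s²

The horizontal push has components F cos 40° = 63.8 × 0.7660 = 48.871 N up the incline and F sin 40° = 63.8 × 0.6428 = 41.011 N pressing into the surface.
The normal force is therefore N = mg cos 40° + F sin 40° = 30.027 + 41.011 = 71.038 N, and kinetic friction down the slope is μN = 0.21 × 71.038 = 14.918 N.
Along the incline: F cos 40° − mg sin 40° − μN = ma, so 48.871 − 25.198 − 14.918 = 4 a, giving a = 2.1888 m/s².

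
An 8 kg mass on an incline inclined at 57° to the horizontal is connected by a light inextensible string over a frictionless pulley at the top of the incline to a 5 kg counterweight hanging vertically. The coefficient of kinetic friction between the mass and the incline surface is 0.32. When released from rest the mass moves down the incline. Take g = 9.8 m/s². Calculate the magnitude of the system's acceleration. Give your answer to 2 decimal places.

For the mass on the incline: the weight component along the slope is m₁g sin 57° = 8 × 9.8 × 0.8387 = 65.754 N and the normal force is N = m₁g cos 57° = 42.700 N.
Kinetic friction opposes the mass's motion down the incline: f = μN = 0.32 × 42.700 = 13.664 N acting up the slope.
Newton's second law for the mass (down-slope positive): 65.754 − 13.664 − T = 8 a. For the hanging counterweight (upward positive): T − 5 × 9.8 = 5 a.
Adding the two equations eliminates T: 3.090 = 13 a, so a = 0.2377 m/s².

0.24 m/s²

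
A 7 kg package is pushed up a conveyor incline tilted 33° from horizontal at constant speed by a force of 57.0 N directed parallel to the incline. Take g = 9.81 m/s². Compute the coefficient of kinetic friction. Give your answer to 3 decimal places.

At constant speed ΣF = 0 along the incline. The applied 57.0 N acts up the slope; the weight component mg sin 33° = 37.400 N and kinetic friction μN both act down the slope.
So 57.0 = 37.400 + μ × 57.592, giving μ = (57.0 − 37.400) / 57.592 = 0.3403.

0.340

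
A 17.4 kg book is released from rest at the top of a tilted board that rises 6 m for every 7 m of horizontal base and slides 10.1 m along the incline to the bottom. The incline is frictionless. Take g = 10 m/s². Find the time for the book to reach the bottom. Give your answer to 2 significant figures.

1.8 s

The weight component along the incline is mg sin 40.60° = 113.238 N and the normal force is N = mg cos 40.60° = 132.111 N.
With no friction, a = g sin 40.60° = 6.5079 m/s².
Starting from rest, L = ½at², so t = √(2L/a) = √(2 × 10.1 / 6.5079) = 1.7618 s.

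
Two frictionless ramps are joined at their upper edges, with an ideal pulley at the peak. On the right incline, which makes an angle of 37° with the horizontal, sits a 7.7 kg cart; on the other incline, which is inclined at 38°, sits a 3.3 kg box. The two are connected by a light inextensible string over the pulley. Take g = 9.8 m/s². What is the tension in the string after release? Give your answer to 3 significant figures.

27.6 N

Resolve each weight along its own incline: the 7.7 kg mass has component 7.7 × 9.8 × sin 37° = 45.413 N down its slope, and the 3.3 kg mass has 3.3 × 9.8 × sin 38° = 19.910 N down its slope.
The 7.7 kg side's 45.413 N exceeds the other side's 19.910 N, so that mass slides down and the 3.3 kg mass slides up. Taking that direction as positive, Newton's second law for the whole system gives 45.413 − 19.910 = (7.7 + 3.3) a, so a = 25.503 / 11 = 2.3185 m/s².
For the 3.3 kg mass (up-slope positive): T − 19.910 = 3.3 × 2.3185, so T = 27.561 N.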